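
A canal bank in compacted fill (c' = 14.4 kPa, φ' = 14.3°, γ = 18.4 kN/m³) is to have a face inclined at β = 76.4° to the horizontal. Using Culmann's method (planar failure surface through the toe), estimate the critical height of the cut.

Culmann's analysis gives the critical failure plane at α_cr = (β + φ')/2 = (76.4 + 14.3)/2 = 45.4°, and the critical height
H_c = (4c'/γ) · sinβ cosφ' / [1 − cos(β − φ')]
    = (4·14.4/18.4) · sin76.4°·cos14.3° / [1 − cos(62.1°)]
    = 3.130 · 0.9720·0.9690 / [1 − 0.4679]
    = 3.130 · 0.9418 / 0.5321
    = 5.54 m

H_c = 5.54 m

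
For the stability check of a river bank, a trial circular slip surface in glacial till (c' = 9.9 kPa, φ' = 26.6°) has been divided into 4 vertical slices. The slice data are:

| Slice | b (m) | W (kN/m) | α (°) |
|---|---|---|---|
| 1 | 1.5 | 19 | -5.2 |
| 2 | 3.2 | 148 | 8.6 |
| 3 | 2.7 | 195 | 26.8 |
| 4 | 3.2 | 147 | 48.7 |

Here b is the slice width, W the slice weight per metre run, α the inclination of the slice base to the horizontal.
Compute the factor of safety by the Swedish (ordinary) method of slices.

FS = 1.57

Ordinary method of slices: FS = Σ[c'·Δl_i + (W_i cosα_i)·tanφ'] / Σ W_i sinα_i, with Δl_i = b_i / cosα_i.
Slice 1: Δl = 1.5/cos(-5.2°) = 1.506 m; N'_1 = 19·cos(-5.2°) = 18.9; c'Δl = 14.91; W sinα = -1.7
Slice 2: Δl = 3.2/cos8.6° = 3.236 m; N'_2 = 148·cos8.6° = 146.3; c'Δl = 32.04; W sinα = 22.1
Slice 3: Δl = 2.7/cos26.8° = 3.025 m; N'_3 = 195·cos26.8° = 174.1; c'Δl = 29.95; W sinα = 87.9
Slice 4: Δl = 3.2/cos48.7° = 4.848 m; N'_4 = 147·cos48.7° = 97.0; c'Δl = 48.00; W sinα = 110.4
Σc'Δl = 124.9 kN/m; ΣN' = 436.3 kN/m; ΣW sinα = 218.8 kN/m
Resisting = 124.9 + 436.3·tan26.6° = 124.9 + 218.5 = 343.4 kN/m
FS = 343.4 / 218.8 = 1.570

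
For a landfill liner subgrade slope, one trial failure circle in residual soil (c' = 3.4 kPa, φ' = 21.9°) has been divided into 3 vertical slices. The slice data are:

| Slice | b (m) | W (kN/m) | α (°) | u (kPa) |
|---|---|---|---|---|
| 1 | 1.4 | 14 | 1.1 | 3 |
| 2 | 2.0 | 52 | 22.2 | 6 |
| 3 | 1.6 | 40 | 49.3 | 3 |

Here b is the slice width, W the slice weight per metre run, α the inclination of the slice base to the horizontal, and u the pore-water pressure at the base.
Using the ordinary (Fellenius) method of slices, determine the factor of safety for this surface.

FS = 0.92

Ordinary method of slices: FS = Σ[c'·Δl_i + (W_i cosα_i − u_i·Δl_i)·tanφ'] / Σ W_i sinα_i, with Δl_i = b_i / cosα_i.
Slice 1: Δl = 1.4/cos1.1° = 1.400 m; N'_1 = 14·cos1.1° − 3·1.400 = 9.8; c'Δl = 4.76; W sinα = 0.3
Slice 2: Δl = 2.0/cos22.2° = 2.160 m; N'_2 = 52·cos22.2° − 6·2.160 = 35.2; c'Δl = 7.34; W sinα = 19.6
Slice 3: Δl = 1.6/cos49.3° = 2.454 m; N'_3 = 40·cos49.3° − 3·2.454 = 18.7; c'Δl = 8.34; W sinα = 30.3
Σc'Δl = 20.4 kN/m; ΣN' = 63.7 kN/m; ΣW sinα = 50.2 kN/m
Resisting = 20.4 + 63.7·tan21.9° = 20.4 + 25.6 = 46.1 kN/m
FS = 46.1 / 50.2 = 0.917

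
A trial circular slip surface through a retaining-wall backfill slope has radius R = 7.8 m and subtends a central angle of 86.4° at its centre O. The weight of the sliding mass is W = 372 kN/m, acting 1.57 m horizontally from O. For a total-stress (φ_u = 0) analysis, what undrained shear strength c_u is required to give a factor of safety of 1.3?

FS = c_u·L_a·R / (W·d), so c_u = FS·W·d / (L_a·R).
Arc length L_a = R·θ = 7.8·(86.4°·π/180) = 7.8·1.5080 = 11.76 m
c_u = 1.3·372·1.57 / (11.76·7.8) = 759.3 / 91.74 = 8.28 kPa

c_u = 8.3 kPa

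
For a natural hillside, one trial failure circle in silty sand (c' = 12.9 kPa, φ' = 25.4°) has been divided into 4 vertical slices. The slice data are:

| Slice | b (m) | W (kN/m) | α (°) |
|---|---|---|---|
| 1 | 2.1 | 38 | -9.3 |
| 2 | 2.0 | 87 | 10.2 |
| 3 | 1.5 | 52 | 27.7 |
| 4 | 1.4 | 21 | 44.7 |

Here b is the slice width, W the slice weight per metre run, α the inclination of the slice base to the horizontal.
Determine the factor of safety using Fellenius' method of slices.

FS = 3.91

Ordinary method of slices: FS = Σ[c'·Δl_i + (W_i cosα_i)·tanφ'] / Σ W_i sinα_i, with Δl_i = b_i / cosα_i.
Slice 1: Δl = 2.1/cos(-9.3°) = 2.128 m; N'_1 = 38·cos(-9.3°) = 37.5; c'Δl = 27.45; W sinα = -6.1
Slice 2: Δl = 2.0/cos10.2° = 2.032 m; N'_2 = 87·cos10.2° = 85.6; c'Δl = 26.21; W sinα = 15.4
Slice 3: Δl = 1.5/cos27.7° = 1.694 m; N'_3 = 52·cos27.7° = 46.0; c'Δl = 21.85; W sinα = 24.2
Slice 4: Δl = 1.4/cos44.7° = 1.970 m; N'_4 = 21·cos44.7° = 14.9; c'Δl = 25.41; W sinα = 14.8
Σc'Δl = 100.9 kN/m; ΣN' = 184.1 kN/m; ΣW sinα = 48.2 kN/m
Resisting = 100.9 + 184.1·tan25.4° = 100.9 + 87.4 = 188.3 kN/m
FS = 188.3 / 48.2 = 3.907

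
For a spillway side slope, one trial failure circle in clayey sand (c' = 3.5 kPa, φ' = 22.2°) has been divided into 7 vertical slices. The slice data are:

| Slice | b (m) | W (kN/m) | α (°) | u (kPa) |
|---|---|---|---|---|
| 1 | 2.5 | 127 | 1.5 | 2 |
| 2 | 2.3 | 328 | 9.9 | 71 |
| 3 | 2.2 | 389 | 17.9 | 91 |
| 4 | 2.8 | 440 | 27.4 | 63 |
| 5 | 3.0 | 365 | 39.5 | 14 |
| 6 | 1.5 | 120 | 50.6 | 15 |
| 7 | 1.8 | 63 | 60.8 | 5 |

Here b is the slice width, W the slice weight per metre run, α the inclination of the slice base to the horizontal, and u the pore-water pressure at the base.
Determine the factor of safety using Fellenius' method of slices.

FS = 0.58

Ordinary method of slices: FS = Σ[c'·Δl_i + (W_i cosα_i − u_i·Δl_i)·tanφ'] / Σ W_i sinα_i, with Δl_i = b_i / cosα_i.
Slice 1: Δl = 2.5/cos1.5° = 2.501 m; N'_1 = 127·cos1.5° − 2·2.501 = 122.0; c'Δl = 8.75; W sinα = 3.3
Slice 2: Δl = 2.3/cos9.9° = 2.335 m; N'_2 = 328·cos9.9° − 71·2.335 = 157.3; c'Δl = 8.17; W sinα = 56.4
Slice 3: Δl = 2.2/cos17.9° = 2.312 m; N'_3 = 389·cos17.9° − 91·2.312 = 159.8; c'Δl = 8.09; W sinα = 119.6
Slice 4: Δl = 2.8/cos27.4° = 3.154 m; N'_4 = 440·cos27.4° − 63·3.154 = 191.9; c'Δl = 11.04; W sinα = 202.5
Slice 5: Δl = 3.0/cos39.5° = 3.888 m; N'_5 = 365·cos39.5° − 14·3.888 = 227.2; c'Δl = 13.61; W sinα = 232.2
Slice 6: Δl = 1.5/cos50.6° = 2.363 m; N'_6 = 120·cos50.6° − 15·2.363 = 40.7; c'Δl = 8.27; W sinα = 92.7
Slice 7: Δl = 1.8/cos60.8° = 3.690 m; N'_7 = 63·cos60.8° − 5·3.690 = 12.3; c'Δl = 12.91; W sinα = 55.0
Σc'Δl = 70.8 kN/m; ΣN' = 911.3 kN/m; ΣW sinα = 761.7 kN/m
Resisting = 70.8 + 911.3·tan22.2° = 70.8 + 371.9 = 442.7 kN/m
FS = 442.7 / 761.7 = 0.581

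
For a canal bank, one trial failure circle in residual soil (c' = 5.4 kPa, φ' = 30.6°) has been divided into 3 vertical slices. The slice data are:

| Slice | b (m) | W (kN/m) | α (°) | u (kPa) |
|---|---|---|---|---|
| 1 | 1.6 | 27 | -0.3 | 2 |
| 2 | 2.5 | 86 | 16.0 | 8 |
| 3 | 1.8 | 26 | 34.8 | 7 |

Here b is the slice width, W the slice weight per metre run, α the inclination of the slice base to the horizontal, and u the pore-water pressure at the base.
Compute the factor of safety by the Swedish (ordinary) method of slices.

Ordinary method of slices: FS = Σ[c'·Δl_i + (W_i cosα_i − u_i·Δl_i)·tanφ'] / Σ W_i sinα_i, with Δl_i = b_i / cosα_i.
Slice 1: Δl = 1.6/cos(-0.3°) = 1.600 m; N'_1 = 27·cos(-0.3°) − 2·1.600 = 23.8; c'Δl = 8.64; W sinα = -0.1
Slice 2: Δl = 2.5/cos16.0° = 2.601 m; N'_2 = 86·cos16.0° − 8·2.601 = 61.9; c'Δl = 14.04; W sinα = 23.7
Slice 3: Δl = 1.8/cos34.8° = 2.192 m; N'_3 = 26·cos34.8° − 7·2.192 = 6.0; c'Δl = 11.84; W sinα = 14.8
Σc'Δl = 34.5 kN/m; ΣN' = 91.7 kN/m; ΣW sinα = 38.4 kN/m
Resisting = 34.5 + 91.7·tan30.6° = 34.5 + 54.2 = 88.7 kN/m
FS = 88.7 / 38.4 = 2.311

FS = 2.31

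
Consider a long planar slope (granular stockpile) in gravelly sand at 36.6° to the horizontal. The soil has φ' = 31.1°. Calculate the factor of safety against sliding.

For a dry cohesionless infinite slope the factor of safety is FS = tanφ' / tanβ.
FS = tan31.1° / tan36.6° = 0.6032 / 0.7427 = 0.812

FS = 0.81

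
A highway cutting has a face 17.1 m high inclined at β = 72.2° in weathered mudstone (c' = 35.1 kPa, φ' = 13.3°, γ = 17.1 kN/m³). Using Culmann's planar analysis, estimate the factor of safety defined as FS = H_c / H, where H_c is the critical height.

H_c = (4c'/γ) · sinβ cosφ' / [1 − cos(β − φ')]
    = (4·35.1/17.1) · sin72.2°·cos13.3° / [1 − cos58.9°]
    = 8.211 · 0.9266 / 0.4835 = 15.74 m
FS = H_c / H = 15.74 / 17.1 = 0.920

FS = 0.92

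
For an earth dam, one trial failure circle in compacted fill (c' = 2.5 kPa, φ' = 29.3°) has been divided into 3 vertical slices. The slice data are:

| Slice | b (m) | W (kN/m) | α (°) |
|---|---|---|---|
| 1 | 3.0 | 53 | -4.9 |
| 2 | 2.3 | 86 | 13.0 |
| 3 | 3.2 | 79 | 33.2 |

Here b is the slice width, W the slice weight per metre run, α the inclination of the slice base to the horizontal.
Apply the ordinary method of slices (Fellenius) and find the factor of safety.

FS = 2.35

Ordinary method of slices: FS = Σ[c'·Δl_i + (W_i cosα_i)·tanφ'] / Σ W_i sinα_i, with Δl_i = b_i / cosα_i.
Slice 1: Δl = 3.0/cos(-4.9°) = 3.011 m; N'_1 = 53·cos(-4.9°) = 52.8; c'Δl = 7.53; W sinα = -4.5
Slice 2: Δl = 2.3/cos13.0° = 2.360 m; N'_2 = 86·cos13.0° = 83.8; c'Δl = 5.90; W sinα = 19.3
Slice 3: Δl = 3.2/cos33.2° = 3.824 m; N'_3 = 79·cos33.2° = 66.1; c'Δl = 9.56; W sinα = 43.3
Σc'Δl = 23.0 kN/m; ΣN' = 202.7 kN/m; ΣW sinα = 58.1 kN/m
Resisting = 23.0 + 202.7·tan29.3° = 23.0 + 113.8 = 136.7 kN/m
FS = 136.7 / 58.1 = 2.355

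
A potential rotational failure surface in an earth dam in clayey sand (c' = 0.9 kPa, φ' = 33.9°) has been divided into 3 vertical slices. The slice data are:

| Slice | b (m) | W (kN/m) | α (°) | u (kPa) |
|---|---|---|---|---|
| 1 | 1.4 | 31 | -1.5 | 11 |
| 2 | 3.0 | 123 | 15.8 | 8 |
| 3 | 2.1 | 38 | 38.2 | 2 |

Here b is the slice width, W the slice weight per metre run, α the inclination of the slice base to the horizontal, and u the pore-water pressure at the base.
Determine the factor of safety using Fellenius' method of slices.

Ordinary method of slices: FS = Σ[c'·Δl_i + (W_i cosα_i − u_i·Δl_i)·tanφ'] / Σ W_i sinα_i, with Δl_i = b_i / cosα_i.
Slice 1: Δl = 1.4/cos(-1.5°) = 1.400 m; N'_1 = 31·cos(-1.5°) − 11·1.400 = 15.6; c'Δl = 1.26; W sinα = -0.8
Slice 2: Δl = 3.0/cos15.8° = 3.118 m; N'_2 = 123·cos15.8° − 8·3.118 = 93.4; c'Δl = 2.81; W sinα = 33.5
Slice 3: Δl = 2.1/cos38.2° = 2.672 m; N'_3 = 38·cos38.2° − 2·2.672 = 24.5; c'Δl = 2.41; W sinα = 23.5
Σc'Δl = 6.5 kN/m; ΣN' = 133.5 kN/m; ΣW sinα = 56.2 kN/m
Resisting = 6.5 + 133.5·tan33.9° = 6.5 + 89.7 = 96.2 kN/m
FS = 96.2 / 56.2 = 1.712

FS = 1.71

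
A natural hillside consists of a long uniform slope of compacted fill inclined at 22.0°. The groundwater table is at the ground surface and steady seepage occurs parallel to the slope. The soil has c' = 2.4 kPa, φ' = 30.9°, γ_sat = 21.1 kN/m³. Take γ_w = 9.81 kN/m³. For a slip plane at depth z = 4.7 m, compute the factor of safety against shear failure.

FS = 0.86

With seepage parallel to the slope and the water table at the surface, the effective normal stress on the slip plane uses the buoyant unit weight γ' = γ_sat − γ_w while the driving shear stress uses γ_sat:
FS = [c' + γ' z cos²β tanφ'] / [γ_sat z sinβ cosβ]
γ' = 21.1 − 9.81 = 11.29 kN/m³
Numerator = 2.4 + 11.29·4.7·cos²22.0°·tan30.9° = 2.4 + 11.29·4.7·0.8597·0.5985 = 29.701 kPa
Denominator = 21.1·4.7·sin22.0°·cos22.0° = 21.1·4.7·0.3746·0.9272 = 34.445 kPa
FS = 29.701 / 34.445 = 0.862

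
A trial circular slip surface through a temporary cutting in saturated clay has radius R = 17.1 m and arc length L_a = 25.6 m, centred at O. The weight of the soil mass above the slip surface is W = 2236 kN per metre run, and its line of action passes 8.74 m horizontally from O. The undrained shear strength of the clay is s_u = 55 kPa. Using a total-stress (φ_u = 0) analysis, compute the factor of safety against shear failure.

Taking moments about the centre O, the resisting moment is provided by the undrained shear strength acting along the arc:
M_R = s_u·L_a·R = 55·25.60·17.1 = 24076.8 kN·m/m
M_D = W·d = 2236·8.74 = 19542.6 kN·m/m
FS = M_R / M_D = 24076.8 / 19542.6 = 1.232

FS = 1.23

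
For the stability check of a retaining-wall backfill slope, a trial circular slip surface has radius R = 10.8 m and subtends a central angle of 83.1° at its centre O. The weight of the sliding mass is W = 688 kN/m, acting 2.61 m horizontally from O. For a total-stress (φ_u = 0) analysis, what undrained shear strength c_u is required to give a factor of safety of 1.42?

c_u = 15.1 kPa

FS = c_u·L_a·R / (W·d), so c_u = FS·W·d / (L_a·R).
Arc length L_a = R·θ = 10.8·(83.1°·π/180) = 10.8·1.4504 = 15.66 m
c_u = 1.42·688·2.61 / (15.66·10.8) = 2549.9 / 169.17 = 15.07 kPa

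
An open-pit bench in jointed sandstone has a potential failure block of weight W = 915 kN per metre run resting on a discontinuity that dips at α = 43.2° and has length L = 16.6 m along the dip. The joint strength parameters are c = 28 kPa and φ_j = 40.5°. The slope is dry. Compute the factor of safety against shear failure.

FS = 1.65

Resolving the block weight along and normal to the plane and applying the Mohr–Coulomb strength on the joint:
N' = W cosα = 915·cos43.2° = 667.0 kN/m
Driving force T = W sinα = 915·sin43.2° = 626.4 kN/m
Resisting force R = c·L + N'·tanφ_j = 28·16.6 + 667.0·tan40.5° = 464.8 + 569.7 = 1034.5 kN/m
FS = R / T = 1034.5 / 626.4 = 1.652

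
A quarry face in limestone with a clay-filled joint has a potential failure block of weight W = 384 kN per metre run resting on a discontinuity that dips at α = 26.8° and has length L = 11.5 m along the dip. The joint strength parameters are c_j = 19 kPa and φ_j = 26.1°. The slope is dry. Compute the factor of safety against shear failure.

Resolving the block weight along and normal to the plane and applying the Mohr–Coulomb strength on the joint:
N' = W cosα = 384·cos26.8° = 342.8 kN/m
Driving force T = W sinα = 384·sin26.8° = 173.1 kN/m
Resisting force R = c_j·L + N'·tanφ_j = 19·11.5 + 342.8·tan26.1° = 218.5 + 167.9 = 386.4 kN/m
FS = R / T = 386.4 / 173.1 = 2.232

FS = 2.23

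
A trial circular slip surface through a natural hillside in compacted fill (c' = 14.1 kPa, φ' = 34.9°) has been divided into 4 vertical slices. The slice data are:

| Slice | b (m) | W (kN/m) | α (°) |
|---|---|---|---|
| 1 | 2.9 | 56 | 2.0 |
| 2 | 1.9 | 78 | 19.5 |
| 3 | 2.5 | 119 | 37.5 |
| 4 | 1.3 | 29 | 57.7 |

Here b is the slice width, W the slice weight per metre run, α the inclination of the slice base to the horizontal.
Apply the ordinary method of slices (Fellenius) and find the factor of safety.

FS = 2.52

Ordinary method of slices: FS = Σ[c'·Δl_i + (W_i cosα_i)·tanφ'] / Σ W_i sinα_i, with Δl_i = b_i / cosα_i.
Slice 1: Δl = 2.9/cos2.0° = 2.902 m; N'_1 = 56·cos2.0° = 56.0; c'Δl = 40.91; W sinα = 2.0
Slice 2: Δl = 1.9/cos19.5° = 2.016 m; N'_2 = 78·cos19.5° = 73.5; c'Δl = 28.42; W sinα = 26.0
Slice 3: Δl = 2.5/cos37.5° = 3.151 m; N'_3 = 119·cos37.5° = 94.4; c'Δl = 44.43; W sinα = 72.4
Slice 4: Δl = 1.3/cos57.7° = 2.433 m; N'_4 = 29·cos57.7° = 15.5; c'Δl = 34.30; W sinα = 24.5
Σc'Δl = 148.1 kN/m; ΣN' = 239.4 kN/m; ΣW sinα = 124.9 kN/m
Resisting = 148.1 + 239.4·tan34.9° = 148.1 + 167.0 = 315.1 kN/m
FS = 315.1 / 124.9 = 2.522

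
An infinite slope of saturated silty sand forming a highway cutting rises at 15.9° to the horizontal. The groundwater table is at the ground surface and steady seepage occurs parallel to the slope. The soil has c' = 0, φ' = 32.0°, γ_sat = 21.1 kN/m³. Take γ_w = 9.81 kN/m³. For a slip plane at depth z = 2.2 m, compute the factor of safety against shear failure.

FS = 1.17

With seepage parallel to the slope and the water table at the surface, the effective normal stress on the slip plane uses the buoyant unit weight γ' = γ_sat − γ_w while the driving shear stress uses γ_sat:
FS = [c' + γ' z cos²β tanφ'] / [γ_sat z sinβ cosβ]
(For c' = 0 this reduces to FS = (γ'/γ_sat)·tanφ'/tanβ.)
γ' = 21.1 − 9.81 = 11.29 kN/m³
Numerator = 0.0 + 11.29·2.2·cos²15.9°·tan32.0° = 0.0 + 11.29·2.2·0.9249·0.6249 = 14.356 kPa
Denominator = 21.1·2.2·sin15.9°·cos15.9° = 21.1·2.2·0.2740·0.9617 = 12.231 kPa
FS = 14.356 / 12.231 = 1.174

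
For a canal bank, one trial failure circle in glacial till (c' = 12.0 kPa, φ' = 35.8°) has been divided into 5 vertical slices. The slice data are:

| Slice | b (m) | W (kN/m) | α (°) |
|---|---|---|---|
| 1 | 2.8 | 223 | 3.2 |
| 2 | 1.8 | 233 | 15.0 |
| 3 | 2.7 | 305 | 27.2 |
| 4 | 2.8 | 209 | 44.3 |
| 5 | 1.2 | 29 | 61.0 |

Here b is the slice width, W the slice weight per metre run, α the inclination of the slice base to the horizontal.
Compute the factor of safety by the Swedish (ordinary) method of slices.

FS = 2.10

Ordinary method of slices: FS = Σ[c'·Δl_i + (W_i cosα_i)·tanφ'] / Σ W_i sinα_i, with Δl_i = b_i / cosα_i.
Slice 1: Δl = 2.8/cos3.2° = 2.804 m; N'_1 = 223·cos3.2° = 222.7; c'Δl = 33.65; W sinα = 12.4
Slice 2: Δl = 1.8/cos15.0° = 1.863 m; N'_2 = 233·cos15.0° = 225.1; c'Δl = 22.36; W sinα = 60.3
Slice 3: Δl = 2.7/cos27.2° = 3.036 m; N'_3 = 305·cos27.2° = 271.3; c'Δl = 36.43; W sinα = 139.4
Slice 4: Δl = 2.8/cos44.3° = 3.912 m; N'_4 = 209·cos44.3° = 149.6; c'Δl = 46.95; W sinα = 146.0
Slice 5: Δl = 1.2/cos61.0° = 2.475 m; N'_5 = 29·cos61.0° = 14.1; c'Δl = 29.70; W sinα = 25.4
Σc'Δl = 169.1 kN/m; ΣN' = 882.6 kN/m; ΣW sinα = 383.5 kN/m
Resisting = 169.1 + 882.6·tan35.8° = 169.1 + 636.6 = 805.7 kN/m
FS = 805.7 / 383.5 = 2.101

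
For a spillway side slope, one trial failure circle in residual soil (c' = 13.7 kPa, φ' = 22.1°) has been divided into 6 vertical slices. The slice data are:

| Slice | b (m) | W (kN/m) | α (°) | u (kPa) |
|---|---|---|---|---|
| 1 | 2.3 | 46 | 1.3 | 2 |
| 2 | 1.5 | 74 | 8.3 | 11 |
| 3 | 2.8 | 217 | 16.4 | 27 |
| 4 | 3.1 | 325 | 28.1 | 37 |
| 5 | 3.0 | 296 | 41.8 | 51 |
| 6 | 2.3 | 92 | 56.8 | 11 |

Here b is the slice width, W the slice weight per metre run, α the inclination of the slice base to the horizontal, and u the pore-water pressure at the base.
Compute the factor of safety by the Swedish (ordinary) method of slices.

Ordinary method of slices: FS = Σ[c'·Δl_i + (W_i cosα_i − u_i·Δl_i)·tanφ'] / Σ W_i sinα_i, with Δl_i = b_i / cosα_i.
Slice 1: Δl = 2.3/cos1.3° = 2.301 m; N'_1 = 46·cos1.3° − 2·2.301 = 41.4; c'Δl = 31.52; W sinα = 1.0
Slice 2: Δl = 1.5/cos8.3° = 1.516 m; N'_2 = 74·cos8.3° − 11·1.516 = 56.6; c'Δl = 20.77; W sinα = 10.7
Slice 3: Δl = 2.8/cos16.4° = 2.919 m; N'_3 = 217·cos16.4° − 27·2.919 = 129.4; c'Δl = 39.99; W sinα = 61.3
Slice 4: Δl = 3.1/cos28.1° = 3.514 m; N'_4 = 325·cos28.1° − 37·3.514 = 156.7; c'Δl = 48.15; W sinα = 153.1
Slice 5: Δl = 3.0/cos41.8° = 4.024 m; N'_5 = 296·cos41.8° − 51·4.024 = 15.4; c'Δl = 55.13; W sinα = 197.3
Slice 6: Δl = 2.3/cos56.8° = 4.200 m; N'_6 = 92·cos56.8° − 11·4.200 = 4.2; c'Δl = 57.55; W sinα = 77.0
Σc'Δl = 253.1 kN/m; ΣN' = 403.6 kN/m; ΣW sinα = 500.3 kN/m
Resisting = 253.1 + 403.6·tan22.1° = 253.1 + 163.9 = 417.0 kN/m
FS = 417.0 / 500.3 = 0.833

FS = 0.83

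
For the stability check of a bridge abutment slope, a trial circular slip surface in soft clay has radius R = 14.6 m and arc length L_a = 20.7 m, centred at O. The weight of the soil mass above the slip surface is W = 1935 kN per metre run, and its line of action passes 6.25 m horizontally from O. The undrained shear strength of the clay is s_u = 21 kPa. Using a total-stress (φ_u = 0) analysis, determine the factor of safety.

Taking moments about the centre O, the resisting moment is provided by the undrained shear strength acting along the arc:
M_R = s_u·L_a·R = 21·20.70·14.6 = 6346.6 kN·m/m
M_D = W·d = 1935·6.25 = 12093.8 kN·m/m
FS = M_R / M_D = 6346.6 / 12093.8 = 0.525

FS = 0.52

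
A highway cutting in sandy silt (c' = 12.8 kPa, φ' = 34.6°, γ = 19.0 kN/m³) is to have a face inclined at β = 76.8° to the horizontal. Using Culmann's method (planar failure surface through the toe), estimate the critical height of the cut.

H_c = 8.33 m

Culmann's analysis gives the critical failure plane at α_cr = (β + φ')/2 = (76.8 + 34.6)/2 = 55.7°, and the critical height
H_c = (4c'/γ) · sinβ cosφ' / [1 − cos(β − φ')]
    = (4·12.8/19.0) · sin76.8°·cos34.6° / [1 − cos(42.2°)]
    = 2.695 · 0.9736·0.8231 / [1 − 0.7408]
    = 2.695 · 0.8014 / 0.2592
    = 8.33 m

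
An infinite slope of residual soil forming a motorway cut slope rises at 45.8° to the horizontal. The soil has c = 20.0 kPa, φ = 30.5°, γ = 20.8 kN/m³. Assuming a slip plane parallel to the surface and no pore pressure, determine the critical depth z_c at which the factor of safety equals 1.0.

z_c = 4.50 m

Setting FS = 1.00 in FS = [c + γz cos²β tanφ] / [γz sinβ cosβ] and solving for z:
z = c / [γ cosβ (FS·sinβ − cosβ·tanφ)]
  = 20.0 / [20.8·cos45.8°·(1.00·sin45.8° − cos45.8°·tan30.5°)]
  = 20.0 / [20.8·0.6972·(1.00·0.7169 − 0.6972·0.5890)]
  = 20.0 / 4.4409 = 4.504 m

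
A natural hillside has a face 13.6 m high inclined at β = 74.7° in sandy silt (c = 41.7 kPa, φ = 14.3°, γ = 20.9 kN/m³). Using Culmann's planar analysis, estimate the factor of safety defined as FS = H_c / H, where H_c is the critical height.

H_c = (4c/γ) · sinβ cosφ / [1 − cos(β − φ)]
    = (4·41.7/20.9) · sin74.7°·cos14.3° / [1 − cos60.4°]
    = 7.981 · 0.9347 / 0.5061 = 14.74 m
FS = H_c / H = 14.74 / 13.6 = 1.084

FS = 1.08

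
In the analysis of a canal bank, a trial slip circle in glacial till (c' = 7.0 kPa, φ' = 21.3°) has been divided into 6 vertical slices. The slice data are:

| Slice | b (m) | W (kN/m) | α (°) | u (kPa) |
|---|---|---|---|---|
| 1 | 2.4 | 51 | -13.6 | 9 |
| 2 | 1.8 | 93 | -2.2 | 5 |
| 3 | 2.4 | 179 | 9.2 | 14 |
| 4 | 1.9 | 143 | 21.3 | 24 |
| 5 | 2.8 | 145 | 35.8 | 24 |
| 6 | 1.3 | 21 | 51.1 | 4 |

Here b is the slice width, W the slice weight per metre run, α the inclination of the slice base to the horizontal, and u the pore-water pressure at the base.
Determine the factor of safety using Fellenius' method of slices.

Ordinary method of slices: FS = Σ[c'·Δl_i + (W_i cosα_i − u_i·Δl_i)·tanφ'] / Σ W_i sinα_i, with Δl_i = b_i / cosα_i.
Slice 1: Δl = 2.4/cos(-13.6°) = 2.469 m; N'_1 = 51·cos(-13.6°) − 9·2.469 = 27.3; c'Δl = 17.28; W sinα = -12.0
Slice 2: Δl = 1.8/cos(-2.2°) = 1.801 m; N'_2 = 93·cos(-2.2°) − 5·1.801 = 83.9; c'Δl = 12.61; W sinα = -3.6
Slice 3: Δl = 2.4/cos9.2° = 2.431 m; N'_3 = 179·cos9.2° − 14·2.431 = 142.7; c'Δl = 17.02; W sinα = 28.6
Slice 4: Δl = 1.9/cos21.3° = 2.039 m; N'_4 = 143·cos21.3° − 24·2.039 = 84.3; c'Δl = 14.28; W sinα = 51.9
Slice 5: Δl = 2.8/cos35.8° = 3.452 m; N'_5 = 145·cos35.8° − 24·3.452 = 34.8; c'Δl = 24.17; W sinα = 84.8
Slice 6: Δl = 1.3/cos51.1° = 2.070 m; N'_6 = 21·cos51.1° − 4·2.070 = 4.9; c'Δl = 14.49; W sinα = 16.3
Σc'Δl = 99.8 kN/m; ΣN' = 377.9 kN/m; ΣW sinα = 166.2 kN/m
Resisting = 99.8 + 377.9·tan21.3° = 99.8 + 147.3 = 247.2 kN/m
FS = 247.2 / 166.2 = 1.488

FS = 1.49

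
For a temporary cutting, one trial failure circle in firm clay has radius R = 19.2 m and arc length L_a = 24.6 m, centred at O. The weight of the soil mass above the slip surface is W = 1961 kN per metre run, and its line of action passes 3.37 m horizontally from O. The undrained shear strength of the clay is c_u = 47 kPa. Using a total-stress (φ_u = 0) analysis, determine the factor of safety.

FS = 3.36

Taking moments about the centre O, the resisting moment is provided by the undrained shear strength acting along the arc:
M_R = c_u·L_a·R = 47·24.60·19.2 = 22199.0 kN·m/m
M_D = W·d = 1961·3.37 = 6608.6 kN·m/m
FS = M_R / M_D = 22199.0 / 6608.6 = 3.359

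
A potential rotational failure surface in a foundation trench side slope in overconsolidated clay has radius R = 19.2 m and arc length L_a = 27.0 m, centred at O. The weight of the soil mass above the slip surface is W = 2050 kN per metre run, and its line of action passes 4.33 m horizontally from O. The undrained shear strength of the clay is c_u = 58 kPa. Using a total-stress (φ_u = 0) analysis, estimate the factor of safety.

Taking moments about the centre O, the resisting moment is provided by the undrained shear strength acting along the arc:
M_R = c_u·L_a·R = 58·27.00·19.2 = 30067.2 kN·m/m
M_D = W·d = 2050·4.33 = 8876.5 kN·m/m
FS = M_R / M_D = 30067.2 / 8876.5 = 3.387

FS = 3.39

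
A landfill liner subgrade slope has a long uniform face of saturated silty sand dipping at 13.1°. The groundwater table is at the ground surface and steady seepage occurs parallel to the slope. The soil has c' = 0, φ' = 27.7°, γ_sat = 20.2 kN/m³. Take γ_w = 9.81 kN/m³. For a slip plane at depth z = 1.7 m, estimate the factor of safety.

With seepage parallel to the slope and the water table at the surface, the effective normal stress on the slip plane uses the buoyant unit weight γ' = γ_sat − γ_w while the driving shear stress uses γ_sat:
FS = [c' + γ' z cos²β tanφ'] / [γ_sat z sinβ cosβ]
(For c' = 0 this reduces to FS = (γ'/γ_sat)·tanφ'/tanβ.)
γ' = 20.2 − 9.81 = 10.39 kN/m³
Numerator = 0.0 + 10.39·1.7·cos²13.1°·tan27.7° = 0.0 + 10.39·1.7·0.9486·0.5250 = 8.797 kPa
Denominator = 20.2·1.7·sin13.1°·cos13.1° = 20.2·1.7·0.2267·0.9740 = 7.581 kPa
FS = 8.797 / 7.581 = 1.160

FS = 1.16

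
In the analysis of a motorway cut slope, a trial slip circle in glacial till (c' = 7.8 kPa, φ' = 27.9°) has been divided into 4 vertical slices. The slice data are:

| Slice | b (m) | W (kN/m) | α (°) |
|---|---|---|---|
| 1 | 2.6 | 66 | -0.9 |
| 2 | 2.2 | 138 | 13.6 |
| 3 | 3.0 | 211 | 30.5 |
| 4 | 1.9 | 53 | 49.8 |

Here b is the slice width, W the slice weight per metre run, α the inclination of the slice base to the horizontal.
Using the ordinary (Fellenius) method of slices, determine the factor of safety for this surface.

Ordinary method of slices: FS = Σ[c'·Δl_i + (W_i cosα_i)·tanφ'] / Σ W_i sinα_i, with Δl_i = b_i / cosα_i.
Slice 1: Δl = 2.6/cos(-0.9°) = 2.600 m; N'_1 = 66·cos(-0.9°) = 66.0; c'Δl = 20.28; W sinα = -1.0
Slice 2: Δl = 2.2/cos13.6° = 2.263 m; N'_2 = 138·cos13.6° = 134.1; c'Δl = 17.66; W sinα = 32.4
Slice 3: Δl = 3.0/cos30.5° = 3.482 m; N'_3 = 211·cos30.5° = 181.8; c'Δl = 27.16; W sinα = 107.1
Slice 4: Δl = 1.9/cos49.8° = 2.944 m; N'_4 = 53·cos49.8° = 34.2; c'Δl = 22.96; W sinα = 40.5
Σc'Δl = 88.1 kN/m; ΣN' = 416.1 kN/m; ΣW sinα = 179.0 kN/m
Resisting = 88.1 + 416.1·tan27.9° = 88.1 + 220.3 = 308.4 kN/m
FS = 308.4 / 179.0 = 1.723

FS = 1.72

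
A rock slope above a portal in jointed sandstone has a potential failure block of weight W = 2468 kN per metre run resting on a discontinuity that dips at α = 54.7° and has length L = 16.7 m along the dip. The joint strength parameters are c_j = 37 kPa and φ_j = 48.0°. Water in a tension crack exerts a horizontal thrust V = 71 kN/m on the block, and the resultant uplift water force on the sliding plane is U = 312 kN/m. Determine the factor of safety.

FS = 0.87

Resolving the block weight along and normal to the plane and applying the Mohr–Coulomb strength on the joint:
N' = W cosα − U − V sinα = 2468·cos54.7° − 312 − 71·sin54.7° = 1056.2 kN/m
Driving force T = W sinα + V cosα = 2468·sin54.7° + 71·cos54.7° = 2055.3 kN/m
Resisting force R = c_j·L + N'·tanφ_j = 37·16.7 + 1056.2·tan48.0° = 617.9 + 1173.0 = 1790.9 kN/m
FS = R / T = 1790.9 / 2055.3 = 0.871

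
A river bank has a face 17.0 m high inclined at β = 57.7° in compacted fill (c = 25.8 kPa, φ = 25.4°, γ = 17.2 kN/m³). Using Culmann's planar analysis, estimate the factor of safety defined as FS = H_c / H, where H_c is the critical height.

H_c = (4c/γ) · sinβ cosφ / [1 − cos(β − φ)]
    = (4·25.8/17.2) · sin57.7°·cos25.4° / [1 − cos32.3°]
    = 6.000 · 0.7636 / 0.1547 = 29.61 m
FS = H_c / H = 29.61 / 17.0 = 1.742

FS = 1.74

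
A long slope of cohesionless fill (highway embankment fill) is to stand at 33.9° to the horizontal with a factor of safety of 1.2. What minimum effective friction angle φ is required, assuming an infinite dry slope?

φ = 38.9°

FS = tanφ/tanβ ⇒ tanφ = FS · tanβ = 1.2 · tan33.9° = 0.8064
φ = arctan(0.8064) = 38.88°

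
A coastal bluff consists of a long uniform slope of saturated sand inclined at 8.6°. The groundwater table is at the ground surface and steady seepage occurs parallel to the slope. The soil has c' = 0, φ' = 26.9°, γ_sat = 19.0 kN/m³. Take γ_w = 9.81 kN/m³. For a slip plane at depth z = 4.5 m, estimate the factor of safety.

FS = 1.62

With seepage parallel to the slope and the water table at the surface, the effective normal stress on the slip plane uses the buoyant unit weight γ' = γ_sat − γ_w while the driving shear stress uses γ_sat:
FS = [c' + γ' z cos²β tanφ'] / [γ_sat z sinβ cosβ]
(For c' = 0 this reduces to FS = (γ'/γ_sat)·tanφ'/tanβ.)
γ' = 19.0 − 9.81 = 9.19 kN/m³
Numerator = 0.0 + 9.19·4.5·cos²8.6°·tan26.9° = 0.0 + 9.19·4.5·0.9776·0.5073 = 20.511 kPa
Denominator = 19.0·4.5·sin8.6°·cos8.6° = 19.0·4.5·0.1495·0.9888 = 12.642 kPa
FS = 20.511 / 12.642 = 1.623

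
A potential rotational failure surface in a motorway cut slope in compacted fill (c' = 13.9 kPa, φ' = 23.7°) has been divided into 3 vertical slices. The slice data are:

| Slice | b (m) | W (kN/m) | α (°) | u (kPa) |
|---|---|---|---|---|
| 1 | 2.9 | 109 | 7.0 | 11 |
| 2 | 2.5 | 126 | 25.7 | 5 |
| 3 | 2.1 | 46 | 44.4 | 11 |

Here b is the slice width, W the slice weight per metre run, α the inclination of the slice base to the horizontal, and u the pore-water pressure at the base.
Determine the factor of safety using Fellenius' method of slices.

FS = 1.97

Ordinary method of slices: FS = Σ[c'·Δl_i + (W_i cosα_i − u_i·Δl_i)·tanφ'] / Σ W_i sinα_i, with Δl_i = b_i / cosα_i.
Slice 1: Δl = 2.9/cos7.0° = 2.922 m; N'_1 = 109·cos7.0° − 11·2.922 = 76.0; c'Δl = 40.61; W sinα = 13.3
Slice 2: Δl = 2.5/cos25.7° = 2.774 m; N'_2 = 126·cos25.7° − 5·2.774 = 99.7; c'Δl = 38.56; W sinα = 54.6
Slice 3: Δl = 2.1/cos44.4° = 2.939 m; N'_3 = 46·cos44.4° − 11·2.939 = 0.5; c'Δl = 40.86; W sinα = 32.2
Σc'Δl = 120.0 kN/m; ΣN' = 176.2 kN/m; ΣW sinα = 100.1 kN/m
Resisting = 120.0 + 176.2·tan23.7° = 120.0 + 77.4 = 197.4 kN/m
FS = 197.4 / 100.1 = 1.972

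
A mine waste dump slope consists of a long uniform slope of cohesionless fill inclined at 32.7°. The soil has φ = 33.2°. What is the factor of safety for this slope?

FS = 1.02

For a dry cohesionless infinite slope the factor of safety is FS = tanφ / tanβ.
FS = tan33.2° / tan32.7° = 0.6544 / 0.6420 = 1.019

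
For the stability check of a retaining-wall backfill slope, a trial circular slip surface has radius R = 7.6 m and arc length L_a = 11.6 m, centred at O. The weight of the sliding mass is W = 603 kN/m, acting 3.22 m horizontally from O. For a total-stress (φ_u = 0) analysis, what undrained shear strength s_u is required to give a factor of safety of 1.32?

FS = s_u·L_a·R / (W·d), so s_u = FS·W·d / (L_a·R).
s_u = 1.32·603·3.22 / (11.60·7.6) = 2563.0 / 88.16 = 29.07 kPa

s_u = 29.1 kPa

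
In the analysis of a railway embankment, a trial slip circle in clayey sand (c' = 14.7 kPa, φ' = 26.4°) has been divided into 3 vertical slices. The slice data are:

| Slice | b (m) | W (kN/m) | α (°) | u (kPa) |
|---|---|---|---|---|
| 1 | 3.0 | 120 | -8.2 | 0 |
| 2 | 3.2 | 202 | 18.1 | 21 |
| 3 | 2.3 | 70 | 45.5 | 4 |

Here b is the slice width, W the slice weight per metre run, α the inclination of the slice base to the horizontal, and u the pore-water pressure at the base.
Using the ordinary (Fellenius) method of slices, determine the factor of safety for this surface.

Ordinary method of slices: FS = Σ[c'·Δl_i + (W_i cosα_i − u_i·Δl_i)·tanφ'] / Σ W_i sinα_i, with Δl_i = b_i / cosα_i.
Slice 1: Δl = 3.0/cos(-8.2°) = 3.031 m; N'_1 = 120·cos(-8.2°) − 0·3.031 = 118.8; c'Δl = 44.56; W sinα = -17.1
Slice 2: Δl = 3.2/cos18.1° = 3.367 m; N'_2 = 202·cos18.1° − 21·3.367 = 121.3; c'Δl = 49.49; W sinα = 62.8
Slice 3: Δl = 2.3/cos45.5° = 3.281 m; N'_3 = 70·cos45.5° − 4·3.281 = 35.9; c'Δl = 48.24; W sinα = 49.9
Σc'Δl = 142.3 kN/m; ΣN' = 276.0 kN/m; ΣW sinα = 95.6 kN/m
Resisting = 142.3 + 276.0·tan26.4° = 142.3 + 137.0 = 279.3 kN/m
FS = 279.3 / 95.6 = 2.922

FS = 2.92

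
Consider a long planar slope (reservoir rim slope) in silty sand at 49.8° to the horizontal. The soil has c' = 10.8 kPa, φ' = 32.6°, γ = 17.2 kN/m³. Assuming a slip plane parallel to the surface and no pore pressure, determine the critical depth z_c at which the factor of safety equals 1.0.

Setting FS = 1.00 in FS = [c' + γz cos²β tanφ'] / [γz sinβ cosβ] and solving for z:
z = c' / [γ cosβ (FS·sinβ − cosβ·tanφ')]
  = 10.8 / [17.2·cos49.8°·(1.00·sin49.8° − cos49.8°·tan32.6°)]
  = 10.8 / [17.2·0.6455·(1.00·0.7638 − 0.6455·0.6395)]
  = 10.8 / 3.8969 = 2.771 m

z_c = 2.77 m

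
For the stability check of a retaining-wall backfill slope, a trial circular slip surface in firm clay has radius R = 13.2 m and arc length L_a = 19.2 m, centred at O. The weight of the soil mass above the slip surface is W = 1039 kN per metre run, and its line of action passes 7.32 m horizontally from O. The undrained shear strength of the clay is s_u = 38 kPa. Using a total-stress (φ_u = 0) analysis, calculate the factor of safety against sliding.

FS = 1.27

Taking moments about the centre O, the resisting moment is provided by the undrained shear strength acting along the arc:
M_R = s_u·L_a·R = 38·19.20·13.2 = 9630.7 kN·m/m
M_D = W·d = 1039·7.32 = 7605.5 kN·m/m
FS = M_R / M_D = 9630.7 / 7605.5 = 1.266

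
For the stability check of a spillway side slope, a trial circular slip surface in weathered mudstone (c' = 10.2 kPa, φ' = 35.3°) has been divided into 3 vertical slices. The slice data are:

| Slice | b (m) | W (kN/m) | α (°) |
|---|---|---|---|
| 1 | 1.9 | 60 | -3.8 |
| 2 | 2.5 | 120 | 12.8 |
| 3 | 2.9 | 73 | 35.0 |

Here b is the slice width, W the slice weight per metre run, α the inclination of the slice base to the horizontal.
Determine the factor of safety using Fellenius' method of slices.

Ordinary method of slices: FS = Σ[c'·Δl_i + (W_i cosα_i)·tanφ'] / Σ W_i sinα_i, with Δl_i = b_i / cosα_i.
Slice 1: Δl = 1.9/cos(-3.8°) = 1.904 m; N'_1 = 60·cos(-3.8°) = 59.9; c'Δl = 19.42; W sinα = -4.0
Slice 2: Δl = 2.5/cos12.8° = 2.564 m; N'_2 = 120·cos12.8° = 117.0; c'Δl = 26.15; W sinα = 26.6
Slice 3: Δl = 2.9/cos35.0° = 3.540 m; N'_3 = 73·cos35.0° = 59.8; c'Δl = 36.11; W sinα = 41.9
Σc'Δl = 81.7 kN/m; ΣN' = 236.7 kN/m; ΣW sinα = 64.5 kN/m
Resisting = 81.7 + 236.7·tan35.3° = 81.7 + 167.6 = 249.3 kN/m
FS = 249.3 / 64.5 = 3.866

FS = 3.87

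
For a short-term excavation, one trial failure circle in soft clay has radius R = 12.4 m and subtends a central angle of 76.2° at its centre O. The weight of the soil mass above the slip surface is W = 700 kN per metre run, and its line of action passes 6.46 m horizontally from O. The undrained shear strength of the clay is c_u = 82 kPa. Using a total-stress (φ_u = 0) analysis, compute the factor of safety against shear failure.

FS = 3.71

Taking moments about the centre O, the resisting moment is provided by the undrained shear strength acting along the arc:
Arc length L_a = R·θ = 12.4·(76.2°·π/180) = 12.4·1.3299 = 16.49 m
M_R = c_u·L_a·R = 82·16.49·12.4 = 16768.3 kN·m/m
M_D = W·d = 700·6.46 = 4522.0 kN·m/m
FS = M_R / M_D = 16768.3 / 4522.0 = 3.708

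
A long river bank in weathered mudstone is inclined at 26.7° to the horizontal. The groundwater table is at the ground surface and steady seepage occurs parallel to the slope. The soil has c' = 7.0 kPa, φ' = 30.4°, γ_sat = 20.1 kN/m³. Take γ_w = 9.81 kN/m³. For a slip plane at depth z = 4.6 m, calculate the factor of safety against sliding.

FS = 0.79

With seepage parallel to the slope and the water table at the surface, the effective normal stress on the slip plane uses the buoyant unit weight γ' = γ_sat − γ_w while the driving shear stress uses γ_sat:
FS = [c' + γ' z cos²β tanφ'] / [γ_sat z sinβ cosβ]
γ' = 20.1 − 9.81 = 10.29 kN/m³
Numerator = 7.0 + 10.29·4.6·cos²26.7°·tan30.4° = 7.0 + 10.29·4.6·0.7981·0.5867 = 29.164 kPa
Denominator = 20.1·4.6·sin26.7°·cos26.7° = 20.1·4.6·0.4493·0.8934 = 37.114 kPa
FS = 29.164 / 37.114 = 0.786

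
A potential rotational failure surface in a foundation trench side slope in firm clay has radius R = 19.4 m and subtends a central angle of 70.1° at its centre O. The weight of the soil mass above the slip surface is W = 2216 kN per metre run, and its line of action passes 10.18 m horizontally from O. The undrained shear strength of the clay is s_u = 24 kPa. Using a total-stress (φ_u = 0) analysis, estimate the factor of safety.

FS = 0.49

Taking moments about the centre O, the resisting moment is provided by the undrained shear strength acting along the arc:
Arc length L_a = R·θ = 19.4·(70.1°·π/180) = 19.4·1.2235 = 23.74 m
M_R = s_u·L_a·R = 24·23.74·19.4 = 11051.2 kN·m/m
M_D = W·d = 2216·10.18 = 22558.9 kN·m/m
FS = M_R / M_D = 11051.2 / 22558.9 = 0.490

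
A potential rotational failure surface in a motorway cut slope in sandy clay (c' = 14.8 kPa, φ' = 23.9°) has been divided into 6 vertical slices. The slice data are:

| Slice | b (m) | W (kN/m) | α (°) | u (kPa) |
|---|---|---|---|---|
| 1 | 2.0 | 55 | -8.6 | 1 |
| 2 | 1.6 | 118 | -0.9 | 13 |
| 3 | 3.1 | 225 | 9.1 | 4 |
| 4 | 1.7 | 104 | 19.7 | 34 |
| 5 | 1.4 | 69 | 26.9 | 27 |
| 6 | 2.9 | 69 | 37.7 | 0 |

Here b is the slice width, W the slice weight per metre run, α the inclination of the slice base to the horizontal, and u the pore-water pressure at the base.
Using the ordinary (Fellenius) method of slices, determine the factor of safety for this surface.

Ordinary method of slices: FS = Σ[c'·Δl_i + (W_i cosα_i − u_i·Δl_i)·tanφ'] / Σ W_i sinα_i, with Δl_i = b_i / cosα_i.
Slice 1: Δl = 2.0/cos(-8.6°) = 2.023 m; N'_1 = 55·cos(-8.6°) − 1·2.023 = 52.4; c'Δl = 29.94; W sinα = -8.2
Slice 2: Δl = 1.6/cos(-0.9°) = 1.600 m; N'_2 = 118·cos(-0.9°) − 13·1.600 = 97.2; c'Δl = 23.68; W sinα = -1.9
Slice 3: Δl = 3.1/cos9.1° = 3.140 m; N'_3 = 225·cos9.1° − 4·3.140 = 209.6; c'Δl = 46.46; W sinα = 35.6
Slice 4: Δl = 1.7/cos19.7° = 1.806 m; N'_4 = 104·cos19.7° − 34·1.806 = 36.5; c'Δl = 26.72; W sinα = 35.1
Slice 5: Δl = 1.4/cos26.9° = 1.570 m; N'_5 = 69·cos26.9° − 27·1.570 = 19.1; c'Δl = 23.23; W sinα = 31.2
Slice 6: Δl = 2.9/cos37.7° = 3.665 m; N'_6 = 69·cos37.7° − 0·3.665 = 54.6; c'Δl = 54.25; W sinα = 42.2
Σc'Δl = 204.3 kN/m; ΣN' = 469.4 kN/m; ΣW sinα = 134.0 kN/m
Resisting = 204.3 + 469.4·tan23.9° = 204.3 + 208.0 = 412.3 kN/m
FS = 412.3 / 134.0 = 3.077

FS = 3.08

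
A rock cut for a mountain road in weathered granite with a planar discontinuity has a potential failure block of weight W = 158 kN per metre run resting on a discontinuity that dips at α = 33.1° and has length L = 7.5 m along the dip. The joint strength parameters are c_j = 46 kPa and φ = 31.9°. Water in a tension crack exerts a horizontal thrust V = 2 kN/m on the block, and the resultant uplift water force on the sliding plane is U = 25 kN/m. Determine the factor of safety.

Resolving the block weight along and normal to the plane and applying the Mohr–Coulomb strength on the joint:
N' = W cosα − U − V sinα = 158·cos33.1° − 25 − 2·sin33.1° = 106.3 kN/m
Driving force T = W sinα + V cosα = 158·sin33.1° + 2·cos33.1° = 88.0 kN/m
Resisting force R = c_j·L + N'·tanφ = 46·7.5 + 106.3·tan31.9° = 345.0 + 66.1 = 411.1 kN/m
FS = R / T = 411.1 / 88.0 = 4.674

FS = 4.67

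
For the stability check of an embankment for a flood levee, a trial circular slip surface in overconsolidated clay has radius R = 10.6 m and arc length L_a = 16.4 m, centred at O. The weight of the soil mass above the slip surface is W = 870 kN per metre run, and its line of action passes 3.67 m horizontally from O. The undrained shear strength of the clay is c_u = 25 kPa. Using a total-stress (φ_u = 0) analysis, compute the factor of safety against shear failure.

Taking moments about the centre O, the resisting moment is provided by the undrained shear strength acting along the arc:
M_R = c_u·L_a·R = 25·16.40·10.6 = 4346.0 kN·m/m
M_D = W·d = 870·3.67 = 3192.9 kN·m/m
FS = M_R / M_D = 4346.0 / 3192.9 = 1.361

FS = 1.36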